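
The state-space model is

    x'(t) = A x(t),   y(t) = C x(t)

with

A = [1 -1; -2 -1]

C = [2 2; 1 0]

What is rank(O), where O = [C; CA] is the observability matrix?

CA = [[-2, -4], [1, -1]]
Observability matrix O = [C; CA] = [[2, 2], [1, 0], [-2, -4], [1, -1]]
Take the 2×2 submatrix of O formed by rows 1, 2: [[2, 2], [1, 0]]. Its determinant is 2·0 - 2·1 = 0 - 2 = -2 ≠ 0.
So rank(O) ≥ 2; since O has 2 columns, rank(O) = 2.
rank(O) = 2 = n, so the pair (A, C) is completely observable.

2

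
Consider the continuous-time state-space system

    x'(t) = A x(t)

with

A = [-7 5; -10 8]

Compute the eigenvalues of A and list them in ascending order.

det(sI - A) = s^2 - (tr A)s + det A, with tr A = (-7) + 8 = 1 and det A = (-7)·8 - 5·(-10) = -56 - (-50) = -6.
So p(s) = det(sI - A) = s^2 - s - 6.
Factor s^2 - s - 6: two numbers with sum 1 and product -6 are 3 and -2, so s^2 - s - 6 = (s - 3)(s + 2).
Hence p(s) = (s - 3) (s + 2), with roots -2, 3.
At least one eigenvalue has non-negative real part, so the system is not asymptotically stable.

-2, 3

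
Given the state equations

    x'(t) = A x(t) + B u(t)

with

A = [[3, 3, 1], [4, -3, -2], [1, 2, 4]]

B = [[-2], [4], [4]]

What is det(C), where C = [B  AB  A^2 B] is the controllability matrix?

992

AB = [[10], [-28], [22]]
A^2B = [[-32], [80], [42]]
Controllability matrix C = [B  AB  A^2B] = [[-2, 10, -32], [4, -28, 80], [4, 22, 42]]
Expanding along the first row, det(C) = (-2)·((-28)·42 - 80·22) - 10·(4·42 - 80·4) + (-32)·(4·22 - (-28)·4) = (-2)·(-2936) - 10·(-152) + (-32)·200 = 992
Since det(C) ≠ 0, rank(C) = 3 and the system is completely controllable.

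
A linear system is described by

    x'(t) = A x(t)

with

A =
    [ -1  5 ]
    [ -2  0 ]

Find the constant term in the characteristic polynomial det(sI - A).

For a 2×2 matrix, det(sI - A) = s^2 - (tr A)s + det A.
tr A = -1, det A = 10.
So p(s) = s^2 + s + 10.
The constant term is 10.

10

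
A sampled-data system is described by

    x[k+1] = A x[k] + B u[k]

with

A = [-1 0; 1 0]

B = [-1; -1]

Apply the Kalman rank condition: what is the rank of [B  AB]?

AB = [[1], [-1]]
Controllability matrix C = [B  AB] = [[-1, 1], [-1, -1]]
det(C) = (-1)·(-1) - 1·(-1) = 1 - (-1) = 2 ≠ 0, so rank(C) = 2.
rank(C) = 2 = n, so the pair (A, B) is completely controllable.

2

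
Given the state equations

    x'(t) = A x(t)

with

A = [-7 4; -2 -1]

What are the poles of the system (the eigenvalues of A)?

det(sI - A) = s^2 - (tr A)s + det A, with tr A = (-7) + (-1) = -8 and det A = (-7)·(-1) - 4·(-2) = 7 - (-8) = 15.
So p(s) = det(sI - A) = s^2 + 8s + 15.
Factor s^2 + 8s + 15: two numbers with sum -8 and product 15 are -3 and -5, so s^2 + 8s + 15 = (s + 3)(s + 5).
Hence p(s) = (s + 3) (s + 5), with roots -5, -3.
All eigenvalues have negative real part, so the system is asymptotically stable.

-5, -3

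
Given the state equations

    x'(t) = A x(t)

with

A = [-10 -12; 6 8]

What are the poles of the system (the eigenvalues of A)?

-4, 2

det(sI - A) = s^2 - (tr A)s + det A, with tr A = (-10) + 8 = -2 and det A = (-10)·8 - (-12)·6 = -80 - (-72) = -8.
So p(s) = det(sI - A) = s^2 + 2s - 8.
Factor s^2 + 2s - 8: two numbers with sum -2 and product -8 are 2 and -4, so s^2 + 2s - 8 = (s - 2)(s + 4).
Hence p(s) = (s - 2) (s + 4), with roots -4, 2.
At least one eigenvalue has non-negative real part, so the system is not asymptotically stable.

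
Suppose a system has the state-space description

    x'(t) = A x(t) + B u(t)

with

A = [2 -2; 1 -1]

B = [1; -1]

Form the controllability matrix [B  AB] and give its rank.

AB = [[4], [2]]
Controllability matrix C = [B  AB] = [[1, 4], [-1, 2]]
det(C) = 1·2 - 4·(-1) = 2 - (-4) = 6 ≠ 0, so rank(C) = 2.
rank(C) = 2 = n, so the pair (A, B) is completely controllable.

2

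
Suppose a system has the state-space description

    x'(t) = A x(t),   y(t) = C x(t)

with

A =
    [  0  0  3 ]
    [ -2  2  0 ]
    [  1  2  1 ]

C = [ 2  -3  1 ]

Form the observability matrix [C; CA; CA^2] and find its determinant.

67

CA = [[7, -4, 7]]
CA^2 = [[15, 6, 28]]
Observability matrix O = [C; CA; CA^2] = [[2, -3, 1], [7, -4, 7], [15, 6, 28]]
Expanding along the first row, det(O) = 2·((-4)·28 - 7·6) - (-3)·(7·28 - 7·15) + 1·(7·6 - (-4)·15) = 2·(-154) - (-3)·91 + 1·102 = 67
Since det(O) ≠ 0, rank(O) = 3 and the system is completely observable.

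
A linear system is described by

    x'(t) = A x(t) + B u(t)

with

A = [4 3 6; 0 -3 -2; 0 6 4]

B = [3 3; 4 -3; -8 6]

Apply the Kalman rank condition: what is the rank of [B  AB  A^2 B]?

2

AB = [[-24, 39], [4, -3], [-8, 6]]
A^2B = [[-132, 183], [4, -3], [-8, 6]]
Controllability matrix C = [B  AB  A^2B] = [[3, 3, -24, 39, -132, 183], [4, -3, 4, -3, 4, -3], [-8, 6, -8, 6, -8, 6]]
The rows r1, r2, r3 of C are linearly dependent: 2·r2 + r3 = 0 (check each entry), so rank(C) ≤ 2.
The 2×2 minor from rows 1, 2, columns 1, 2 is 3·(-3) - 3·4 = -9 - 12 = -21 ≠ 0, so rank(C) = 2.
rank(C) = 2 < n = 3, so the pair (A, B) is not completely controllable.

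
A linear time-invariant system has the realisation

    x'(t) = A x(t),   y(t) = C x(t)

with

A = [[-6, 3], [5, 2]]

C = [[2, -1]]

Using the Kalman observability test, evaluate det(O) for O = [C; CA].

CA = [[-17, 4]]
Observability matrix O = [C; CA] = [[2, -1], [-17, 4]]
det(O) = 2·4 - (-1)·(-17) = 8 - 17 = -9
Since det(O) ≠ 0, rank(O) = 2 and the system is completely observable.

-9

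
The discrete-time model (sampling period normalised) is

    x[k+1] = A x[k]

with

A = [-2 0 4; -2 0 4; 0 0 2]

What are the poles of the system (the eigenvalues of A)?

-2, 0, 2

det(zI - A) = z^3 - (tr A)z^2 + (M11 + M22 + M33)z - det A, where Mii is the 2×2 principal minor of A obtained by deleting row i and column i.
tr A = (-2) + 0 + 2 = 0; M11 = 0·2 - 4·0 = 0 - 0 = 0; M22 = (-2)·2 - 4·0 = -4 - 0 = -4; M33 = (-2)·0 - 0·(-2) = 0 - 0 = 0; sum of minors = -4.
det A = (-2)·(0·2 - 4·0) - 0·((-2)·2 - 4·0) + 4·((-2)·0 - 0·0) = (-2)·0 - 0·(-4) + 4·0 = 0.
So p(z) = det(zI - A) = z^3 - 4z.
The constant term is 0, so p(z) = z(z^2 - 4).
Factor z^2 - 4: two numbers with sum 0 and product -4 are 2 and -2, so z^2 - 4 = (z - 2)(z + 2).
Hence p(z) = z (z - 2) (z + 2), with roots -2, 0, 2.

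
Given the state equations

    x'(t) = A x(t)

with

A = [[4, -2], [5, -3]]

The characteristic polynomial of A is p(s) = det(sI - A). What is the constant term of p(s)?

-2

For a 2×2 matrix, det(sI - A) = s^2 - (tr A)s + det A.
tr A = 1, det A = -2.
So p(s) = s^2 - s - 2.
The constant term is -2.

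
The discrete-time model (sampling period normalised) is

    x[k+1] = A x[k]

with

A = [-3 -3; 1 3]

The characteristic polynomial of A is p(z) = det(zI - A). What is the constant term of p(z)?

-6

For a 2×2 matrix, det(zI - A) = z^2 - (tr A)z + det A.
tr A = 0, det A = -6.
So p(z) = z^2 - 6.
The constant term is -6.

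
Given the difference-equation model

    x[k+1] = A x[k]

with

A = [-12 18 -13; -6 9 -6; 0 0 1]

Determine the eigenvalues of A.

det(zI - A) = z^3 - (tr A)z^2 + (M11 + M22 + M33)z - det A, where Mii is the 2×2 principal minor of A obtained by deleting row i and column i.
tr A = (-12) + 9 + 1 = -2; M11 = 9·1 - (-6)·0 = 9 - 0 = 9; M22 = (-12)·1 - (-13)·0 = -12 - 0 = -12; M33 = (-12)·9 - 18·(-6) = -108 - (-108) = 0; sum of minors = -3.
det A = (-12)·(9·1 - (-6)·0) - 18·((-6)·1 - (-6)·0) + (-13)·((-6)·0 - 9·0) = (-12)·9 - 18·(-6) + (-13)·0 = 0.
So p(z) = det(zI - A) = z^3 + 2z^2 - 3z.
The constant term is 0, so p(z) = z(z^2 + 2z - 3).
Factor z^2 + 2z - 3: two numbers with sum -2 and product -3 are 1 and -3, so z^2 + 2z - 3 = (z - 1)(z + 3).
Hence p(z) = z (z - 1) (z + 3), with roots -3, 0, 1.

-3, 0, 1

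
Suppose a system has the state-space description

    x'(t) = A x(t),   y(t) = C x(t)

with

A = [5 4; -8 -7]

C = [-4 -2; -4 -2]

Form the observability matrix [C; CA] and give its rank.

1

CA = [[-4, -2], [-4, -2]]
Observability matrix O = [C; CA] = [[-4, -2], [-4, -2], [-4, -2], [-4, -2]]
Every row of O is a scalar multiple of row 1 = [-4, -2] (multipliers 1, 1, 1, 1), so the rows span a one-dimensional space.
O ≠ 0, hence rank(O) = 1.
rank(O) = 1 < n = 2, so the pair (A, C) is not completely observable.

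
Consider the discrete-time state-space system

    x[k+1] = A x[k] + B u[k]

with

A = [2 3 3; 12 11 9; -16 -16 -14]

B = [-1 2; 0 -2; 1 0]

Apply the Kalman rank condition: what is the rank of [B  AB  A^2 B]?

2

AB = [[1, -2], [-3, 2], [2, 0]]
A^2B = [[-1, 2], [-3, -2], [4, 0]]
Controllability matrix C = [B  AB  A^2B] = [[-1, 2, 1, -2, -1, 2], [0, -2, -3, 2, -3, -2], [1, 0, 2, 0, 4, 0]]
The rows r1, r2, r3 of C are linearly dependent: r1 + r2 + r3 = 0 (check each entry), so rank(C) ≤ 2.
The 2×2 minor from rows 1, 2, columns 1, 2 is (-1)·(-2) - 2·0 = 2 - 0 = 2 ≠ 0, so rank(C) = 2.
rank(C) = 2 < n = 3, so the pair (A, B) is not completely controllable.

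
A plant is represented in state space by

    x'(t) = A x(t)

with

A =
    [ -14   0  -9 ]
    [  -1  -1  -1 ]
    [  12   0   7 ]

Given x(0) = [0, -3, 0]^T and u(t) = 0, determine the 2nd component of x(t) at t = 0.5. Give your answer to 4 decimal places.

-1.8196

det(sI - A) = s^3 - (tr A)s^2 + (M11 + M22 + M33)s - det A, where Mii is the 2×2 principal minor of A obtained by deleting row i and column i.
tr A = (-14) + (-1) + 7 = -8; M11 = (-1)·7 - (-1)·0 = -7 - 0 = -7; M22 = (-14)·7 - (-9)·12 = -98 - (-108) = 10; M33 = (-14)·(-1) - 0·(-1) = 14 - 0 = 14; sum of minors = 17.
det A = (-14)·((-1)·7 - (-1)·0) - 0·((-1)·7 - (-1)·12) + (-9)·((-1)·0 - (-1)·12) = (-14)·(-7) - 0·5 + (-9)·12 = -10.
So p(s) = det(sI - A) = s^3 + 8s^2 + 17s + 10.
Rational-root test: any integer root divides 10. Testing small divisors, s = -1 works: p(-1) = -1 + 8 + (-17) + 10 = 0, so (s + 1) is a factor.
Dividing, p(s) = (s + 1)(s^2 + 7s + 10).
Factor s^2 + 7s + 10: two numbers with sum -7 and product 10 are -2 and -5, so s^2 + 7s + 10 = (s + 2)(s + 5).
Hence p(s) = (s + 1) (s + 2) (s + 5), with roots -5, -2, -1.
The eigenvalues -5, -2, -1 are distinct and real, so A is diagonalisable and x(t) = e^{At} x(0) = V diag(e^{λ_i t}) V^{-1} x(0), where the columns of V are the eigenvectors.
λ = -5: A - (-5)I = [[-9, 0, -9], [-1, 4, -1], [12, 0, 12]]. v must be orthogonal to every row; (row 1) × (row 2) = [36, 0, -36], so take v_1 = [-1, 0, 1]^T.
λ = -2: A - (-2)I = [[-12, 0, -9], [-1, 1, -1], [12, 0, 9]]. v must be orthogonal to every row; (row 1) × (row 2) = [9, -3, -12], so take v_2 = [-3, 1, 4]^T.
λ = -1: A - (-1)I = [[-13, 0, -9], [-1, 0, -1], [12, 0, 8]]. v must be orthogonal to every row; (row 1) × (row 2) = [0, -4, 0], so take v_3 = [0, -1, 0]^T.
V = [v_1 v_2 v_3] = [[-1, -3, 0], [0, 1, -1], [1, 4, 0]] has det V = -1, so V^{-1} = adj(V)/det V = [[-4, 0, -3], [1, 0, 1], [1, -1, 1]].
Modal coordinates z(0) = V^{-1} x(0): (-4)·0 + 0·(-3) + (-3)·0 = 0; 1·0 + 0·(-3) + 1·0 = 0; 1·0 + (-1)·(-3) + 1·0 = 3; so z(0) = [0, 0, 3]^T.
x_2(t) = Σ_i (v_i)_2 · z_i(0) · e^{λ_i t} (row 2 of V times the modal terms).
x_2(0.5) = 0·0·e^{-5·0.5} + 1·0·e^{-2·0.5} + (-1)·3·e^{-1·0.5} = 0·0.082085 + 0·0.367879 + (-3)·0.606531 = -1.8196.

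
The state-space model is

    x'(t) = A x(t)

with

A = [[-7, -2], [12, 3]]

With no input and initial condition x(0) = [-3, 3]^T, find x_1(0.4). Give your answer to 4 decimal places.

det(sI - A) = s^2 - (tr A)s + det A, with tr A = (-7) + 3 = -4 and det A = (-7)·3 - (-2)·12 = -21 - (-24) = 3.
So p(s) = det(sI - A) = s^2 + 4s + 3.
Factor s^2 + 4s + 3: two numbers with sum -4 and product 3 are -1 and -3, so s^2 + 4s + 3 = (s + 1)(s + 3).
Hence p(s) = (s + 1) (s + 3), with roots -3, -1.
The eigenvalues -3, -1 are distinct and real, so A is diagonalisable and x(t) = e^{At} x(0) = V diag(e^{λ_i t}) V^{-1} x(0), where the columns of V are the eigenvectors.
λ = -3: A - (-3)I = [[-4, -2], [12, 6]]. Row 1 gives (-4)·v1 + (-2)·v2 = 0, so take v_1 = [1, -2]^T.
λ = -1: A - (-1)I = [[-6, -2], [12, 4]]. Row 1 gives (-6)·v1 + (-2)·v2 = 0, so take v_2 = [1, -3]^T.
V = [v_1 v_2] = [[1, 1], [-2, -3]] has det V = -1, so V^{-1} = adj(V)/det V = [[3, 1], [-2, -1]].
Modal coordinates z(0) = V^{-1} x(0): 3·(-3) + 1·3 = -6; (-2)·(-3) + (-1)·3 = 3; so z(0) = [-6, 3]^T.
x_1(t) = Σ_i (v_i)_1 · z_i(0) · e^{λ_i t} (row 1 of V times the modal terms).
x_1(0.4) = 1·(-6)·e^{-3·0.4} + 1·3·e^{-1·0.4} = (-6)·0.301194 + 3·0.670320 = 0.2038.

0.2038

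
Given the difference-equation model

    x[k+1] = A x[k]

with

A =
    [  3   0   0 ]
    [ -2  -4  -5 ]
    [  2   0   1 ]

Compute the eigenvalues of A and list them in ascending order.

det(zI - A) = z^3 - (tr A)z^2 + (M11 + M22 + M33)z - det A, where Mii is the 2×2 principal minor of A obtained by deleting row i and column i.
tr A = 3 + (-4) + 1 = 0; M11 = (-4)·1 - (-5)·0 = -4 - 0 = -4; M22 = 3·1 - 0·2 = 3 - 0 = 3; M33 = 3·(-4) - 0·(-2) = -12 - 0 = -12; sum of minors = -13.
det A = 3·((-4)·1 - (-5)·0) - 0·((-2)·1 - (-5)·2) + 0·((-2)·0 - (-4)·2) = 3·(-4) - 0·8 + 0·8 = -12.
So p(z) = det(zI - A) = z^3 - 13z + 12.
Rational-root test: any integer root divides 12. Testing small divisors, z = 1 works: p(1) = 1 + 0 + (-13) + 12 = 0, so (z - 1) is a factor.
Dividing, p(z) = (z - 1)(z^2 + z - 12).
Factor z^2 + z - 12: two numbers with sum -1 and product -12 are 3 and -4, so z^2 + z - 12 = (z - 3)(z + 4).
Hence p(z) = (z - 3) (z - 1) (z + 4), with roots -4, 1, 3.

-4, 1, 3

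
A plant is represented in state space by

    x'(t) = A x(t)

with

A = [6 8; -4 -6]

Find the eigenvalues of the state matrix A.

-2, 2

det(sI - A) = s^2 - (tr A)s + det A, with tr A = 6 + (-6) = 0 and det A = 6·(-6) - 8·(-4) = -36 - (-32) = -4.
So p(s) = det(sI - A) = s^2 - 4.
Factor s^2 - 4: two numbers with sum 0 and product -4 are 2 and -2, so s^2 - 4 = (s - 2)(s + 2).
Hence p(s) = (s - 2) (s + 2), with roots -2, 2.
At least one eigenvalue has non-negative real part, so the system is not asymptotically stable.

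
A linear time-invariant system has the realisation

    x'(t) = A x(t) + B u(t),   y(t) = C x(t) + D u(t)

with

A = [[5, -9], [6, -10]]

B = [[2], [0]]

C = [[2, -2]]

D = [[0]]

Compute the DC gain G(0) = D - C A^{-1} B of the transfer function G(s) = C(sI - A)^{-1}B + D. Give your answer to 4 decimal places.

G(0) = C(-A)^{-1}B + D = -C A^{-1} B + D.
det A = 4, so A^{-1} = (1/4)·adj(A) = [[-5/2, 9/4], [-3/2, 5/4]]
A^{-1} B = [-5, -3]^T
C A^{-1} B = -4
G(0) = D - C A^{-1} B = 0 - (-4) = 4

4.0000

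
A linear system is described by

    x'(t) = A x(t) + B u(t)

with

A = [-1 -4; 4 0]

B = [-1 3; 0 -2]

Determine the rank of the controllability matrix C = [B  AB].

AB = [[1, 5], [-4, 12]]
Controllability matrix C = [B  AB] = [[-1, 3, 1, 5], [0, -2, -4, 12]]
Take the 2×2 submatrix of C formed by columns 1, 2: [[-1, 3], [0, -2]]. Its determinant is (-1)·(-2) - 3·0 = 2 - 0 = 2 ≠ 0.
So rank(C) ≥ 2; since C has 2 rows, rank(C) = 2.
rank(C) = 2 = n, so the pair (A, B) is completely controllable.

2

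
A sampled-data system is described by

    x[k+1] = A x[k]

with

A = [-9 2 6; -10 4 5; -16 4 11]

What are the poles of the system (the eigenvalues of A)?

-1, 3, 4

det(zI - A) = z^3 - (tr A)z^2 + (M11 + M22 + M33)z - det A, where Mii is the 2×2 principal minor of A obtained by deleting row i and column i.
tr A = (-9) + 4 + 11 = 6; M11 = 4·11 - 5·4 = 44 - 20 = 24; M22 = (-9)·11 - 6·(-16) = -99 - (-96) = -3; M33 = (-9)·4 - 2·(-10) = -36 - (-20) = -16; sum of minors = 5.
det A = (-9)·(4·11 - 5·4) - 2·((-10)·11 - 5·(-16)) + 6·((-10)·4 - 4·(-16)) = (-9)·24 - 2·(-30) + 6·24 = -12.
So p(z) = det(zI - A) = z^3 - 6z^2 + 5z + 12.
Rational-root test: any integer root divides 12. Testing small divisors, z = -1 works: p(-1) = -1 + (-6) + (-5) + 12 = 0, so (z + 1) is a factor.
Dividing, p(z) = (z + 1)(z^2 - 7z + 12).
Factor z^2 - 7z + 12: two numbers with sum 7 and product 12 are 4 and 3, so z^2 - 7z + 12 = (z - 4)(z - 3).
Hence p(z) = (z - 4) (z - 3) (z + 1), with roots -1, 3, 4.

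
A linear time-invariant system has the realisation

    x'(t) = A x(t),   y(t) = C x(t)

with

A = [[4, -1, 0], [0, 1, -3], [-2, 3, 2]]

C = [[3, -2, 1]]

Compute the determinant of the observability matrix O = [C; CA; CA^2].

CA = [[10, -2, 8]]
CA^2 = [[24, 12, 22]]
Observability matrix O = [C; CA; CA^2] = [[3, -2, 1], [10, -2, 8], [24, 12, 22]]
Expanding along the first row, det(O) = 3·((-2)·22 - 8·12) - (-2)·(10·22 - 8·24) + 1·(10·12 - (-2)·24) = 3·(-140) - (-2)·28 + 1·168 = -196
Since det(O) ≠ 0, rank(O) = 3 and the system is completely observable.

-196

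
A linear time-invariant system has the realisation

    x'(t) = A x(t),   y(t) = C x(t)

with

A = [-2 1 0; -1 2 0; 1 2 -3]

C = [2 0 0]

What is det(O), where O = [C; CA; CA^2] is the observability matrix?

0

CA = [[-4, 2, 0]]
CA^2 = [[6, 0, 0]]
Observability matrix O = [C; CA; CA^2] = [[2, 0, 0], [-4, 2, 0], [6, 0, 0]]
Expanding along the first row, det(O) = 2·(2·0 - 0·0) - 0·((-4)·0 - 0·6) + 0·((-4)·0 - 2·6) = 2·0 - 0·0 + 0·(-12) = 0
Since det(O) = 0, rank(O) < 3 and the system is not completely observable.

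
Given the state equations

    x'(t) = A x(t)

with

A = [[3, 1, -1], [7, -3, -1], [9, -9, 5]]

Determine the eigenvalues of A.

det(sI - A) = s^3 - (tr A)s^2 + (M11 + M22 + M33)s - det A, where Mii is the 2×2 principal minor of A obtained by deleting row i and column i.
tr A = 3 + (-3) + 5 = 5; M11 = (-3)·5 - (-1)·(-9) = -15 - 9 = -24; M22 = 3·5 - (-1)·9 = 15 - (-9) = 24; M33 = 3·(-3) - 1·7 = -9 - 7 = -16; sum of minors = -16.
det A = 3·((-3)·5 - (-1)·(-9)) - 1·(7·5 - (-1)·9) + (-1)·(7·(-9) - (-3)·9) = 3·(-24) - 1·44 + (-1)·(-36) = -80.
So p(s) = det(sI - A) = s^3 - 5s^2 - 16s + 80.
Rational-root test: any integer root divides 80. Testing small divisors, s = -4 works: p(-4) = -64 + (-80) + 64 + 80 = 0, so (s + 4) is a factor.
Dividing, p(s) = (s + 4)(s^2 - 9s + 20).
Factor s^2 - 9s + 20: two numbers with sum 9 and product 20 are 5 and 4, so s^2 - 9s + 20 = (s - 5)(s - 4).
Hence p(s) = (s - 5) (s - 4) (s + 4), with roots -4, 4, 5.
At least one eigenvalue has non-negative real part, so the system is not asymptotically stable.

-4, 4, 5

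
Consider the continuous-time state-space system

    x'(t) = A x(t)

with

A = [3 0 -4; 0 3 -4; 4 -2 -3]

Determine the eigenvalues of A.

det(sI - A) = s^3 - (tr A)s^2 + (M11 + M22 + M33)s - det A, where Mii is the 2×2 principal minor of A obtained by deleting row i and column i.
tr A = 3 + 3 + (-3) = 3; M11 = 3·(-3) - (-4)·(-2) = -9 - 8 = -17; M22 = 3·(-3) - (-4)·4 = -9 - (-16) = 7; M33 = 3·3 - 0·0 = 9 - 0 = 9; sum of minors = -1.
det A = 3·(3·(-3) - (-4)·(-2)) - 0·(0·(-3) - (-4)·4) + (-4)·(0·(-2) - 3·4) = 3·(-17) - 0·16 + (-4)·(-12) = -3.
So p(s) = det(sI - A) = s^3 - 3s^2 - s + 3.
Rational-root test: any integer root divides 3. Testing small divisors, s = -1 works: p(-1) = -1 + (-3) + 1 + 3 = 0, so (s + 1) is a factor.
Dividing, p(s) = (s + 1)(s^2 - 4s + 3).
Factor s^2 - 4s + 3: two numbers with sum 4 and product 3 are 3 and 1, so s^2 - 4s + 3 = (s - 3)(s - 1).
Hence p(s) = (s - 3) (s - 1) (s + 1), with roots -1, 1, 3.
At least one eigenvalue has non-negative real part, so the system is not asymptotically stable.

-1, 1, 3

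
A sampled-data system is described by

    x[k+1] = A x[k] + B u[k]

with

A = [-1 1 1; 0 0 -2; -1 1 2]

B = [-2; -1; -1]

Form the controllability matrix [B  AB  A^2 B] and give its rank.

3

AB = [[0], [2], [-1]]
A^2B = [[1], [2], [0]]
Controllability matrix C = [B  AB  A^2B] = [[-2, 0, 1], [-1, 2, 2], [-1, -1, 0]]
det(C) = (-2)·(2·0 - 2·(-1)) - 0·((-1)·0 - 2·(-1)) + 1·((-1)·(-1) - 2·(-1)) = (-2)·2 - 0·2 + 1·3 = -1 ≠ 0, so rank(C) = 3.
rank(C) = 3 = n, so the pair (A, B) is completely controllable.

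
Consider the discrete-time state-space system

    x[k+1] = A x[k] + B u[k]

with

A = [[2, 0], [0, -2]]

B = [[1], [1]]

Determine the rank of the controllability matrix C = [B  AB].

AB = [[2], [-2]]
Controllability matrix C = [B  AB] = [[1, 2], [1, -2]]
det(C) = 1·(-2) - 2·1 = -2 - 2 = -4 ≠ 0, so rank(C) = 2.
rank(C) = 2 = n, so the pair (A, B) is completely controllable.

2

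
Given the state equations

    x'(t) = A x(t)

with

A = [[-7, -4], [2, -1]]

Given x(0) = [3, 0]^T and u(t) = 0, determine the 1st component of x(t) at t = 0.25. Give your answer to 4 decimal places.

det(sI - A) = s^2 - (tr A)s + det A, with tr A = (-7) + (-1) = -8 and det A = (-7)·(-1) - (-4)·2 = 7 - (-8) = 15.
So p(s) = det(sI - A) = s^2 + 8s + 15.
Factor s^2 + 8s + 15: two numbers with sum -8 and product 15 are -3 and -5, so s^2 + 8s + 15 = (s + 3)(s + 5).
Hence p(s) = (s + 3) (s + 5), with roots -5, -3.
The eigenvalues -5, -3 are distinct and real, so A is diagonalisable and x(t) = e^{At} x(0) = V diag(e^{λ_i t}) V^{-1} x(0), where the columns of V are the eigenvectors.
λ = -5: A - (-5)I = [[-2, -4], [2, 4]]. Row 1 gives (-2)·v1 + (-4)·v2 = 0, so take v_1 = [2, -1]^T.
λ = -3: A - (-3)I = [[-4, -4], [2, 2]]. Row 1 gives (-4)·v1 + (-4)·v2 = 0, so take v_2 = [-1, 1]^T.
V = [v_1 v_2] = [[2, -1], [-1, 1]] has det V = 1, so V^{-1} = adj(V)/det V = [[1, 1], [1, 2]].
Modal coordinates z(0) = V^{-1} x(0): 1·3 + 1·0 = 3; 1·3 + 2·0 = 3; so z(0) = [3, 3]^T.
x_1(t) = Σ_i (v_i)_1 · z_i(0) · e^{λ_i t} (row 1 of V times the modal terms).
x_1(0.25) = 2·3·e^{-5·0.25} + (-1)·3·e^{-3·0.25} = 6·0.286505 + (-3)·0.472367 = 0.3019.

0.3019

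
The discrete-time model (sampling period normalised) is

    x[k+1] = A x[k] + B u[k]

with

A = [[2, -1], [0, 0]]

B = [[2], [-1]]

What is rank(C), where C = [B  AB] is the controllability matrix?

2

AB = [[5], [0]]
Controllability matrix C = [B  AB] = [[2, 5], [-1, 0]]
det(C) = 2·0 - 5·(-1) = 0 - (-5) = 5 ≠ 0, so rank(C) = 2.
rank(C) = 2 = n, so the pair (A, B) is completely controllable.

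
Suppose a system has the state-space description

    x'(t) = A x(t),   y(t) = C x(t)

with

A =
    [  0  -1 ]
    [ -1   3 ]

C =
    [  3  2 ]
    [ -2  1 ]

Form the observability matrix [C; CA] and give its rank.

CA = [[-2, 3], [-1, 5]]
Observability matrix O = [C; CA] = [[3, 2], [-2, 1], [-2, 3], [-1, 5]]
Take the 2×2 submatrix of O formed by rows 1, 2: [[3, 2], [-2, 1]]. Its determinant is 3·1 - 2·(-2) = 3 - (-4) = 7 ≠ 0.
So rank(O) ≥ 2; since O has 2 columns, rank(O) = 2.
rank(O) = 2 = n, so the pair (A, C) is completely observable.

2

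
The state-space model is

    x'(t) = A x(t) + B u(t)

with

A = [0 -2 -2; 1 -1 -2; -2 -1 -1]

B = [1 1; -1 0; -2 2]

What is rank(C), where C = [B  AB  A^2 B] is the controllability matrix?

AB = [[6, -4], [6, -3], [1, -4]]
A^2B = [[-14, 14], [-2, 7], [-19, 15]]
Controllability matrix C = [B  AB  A^2B] = [[1, 1, 6, -4, -14, 14], [-1, 0, 6, -3, -2, 7], [-2, 2, 1, -4, -19, 15]]
Take the 3×3 submatrix of C formed by columns 1, 2, 3: [[1, 1, 6], [-1, 0, 6], [-2, 2, 1]]. Its determinant is 1·(0·1 - 6·2) - 1·((-1)·1 - 6·(-2)) + 6·((-1)·2 - 0·(-2)) = 1·(-12) - 1·11 + 6·(-2) = -35 ≠ 0.
So rank(C) ≥ 3; since C has 3 rows, rank(C) = 3.
rank(C) = 3 = n, so the pair (A, B) is completely controllable.

3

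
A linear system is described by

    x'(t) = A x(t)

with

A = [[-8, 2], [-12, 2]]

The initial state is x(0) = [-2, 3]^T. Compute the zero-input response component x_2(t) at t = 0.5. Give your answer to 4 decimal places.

5.2894

det(sI - A) = s^2 - (tr A)s + det A, with tr A = (-8) + 2 = -6 and det A = (-8)·2 - 2·(-12) = -16 - (-24) = 8.
So p(s) = det(sI - A) = s^2 + 6s + 8.
Factor s^2 + 6s + 8: two numbers with sum -6 and product 8 are -2 and -4, so s^2 + 6s + 8 = (s + 2)(s + 4).
Hence p(s) = (s + 2) (s + 4), with roots -4, -2.
The eigenvalues -4, -2 are distinct and real, so A is diagonalisable and x(t) = e^{At} x(0) = V diag(e^{λ_i t}) V^{-1} x(0), where the columns of V are the eigenvectors.
λ = -4: A - (-4)I = [[-4, 2], [-12, 6]]. Row 1 gives (-4)·v1 + 2·v2 = 0, so take v_1 = [1, 2]^T.
λ = -2: A - (-2)I = [[-6, 2], [-12, 4]]. Row 1 gives (-6)·v1 + 2·v2 = 0, so take v_2 = [1, 3]^T.
V = [v_1 v_2] = [[1, 1], [2, 3]] has det V = 1, so V^{-1} = adj(V)/det V = [[3, -1], [-2, 1]].
Modal coordinates z(0) = V^{-1} x(0): 3·(-2) + (-1)·3 = -9; (-2)·(-2) + 1·3 = 7; so z(0) = [-9, 7]^T.
x_2(t) = Σ_i (v_i)_2 · z_i(0) · e^{λ_i t} (row 2 of V times the modal terms).
x_2(0.5) = 2·(-9)·e^{-4·0.5} + 3·7·e^{-2·0.5} = (-18)·0.135335 + 21·0.367879 = 5.2894.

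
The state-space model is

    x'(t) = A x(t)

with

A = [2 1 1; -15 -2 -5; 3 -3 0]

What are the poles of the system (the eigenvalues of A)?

-2, -1, 3

det(sI - A) = s^3 - (tr A)s^2 + (M11 + M22 + M33)s - det A, where Mii is the 2×2 principal minor of A obtained by deleting row i and column i.
tr A = 2 + (-2) + 0 = 0; M11 = (-2)·0 - (-5)·(-3) = 0 - 15 = -15; M22 = 2·0 - 1·3 = 0 - 3 = -3; M33 = 2·(-2) - 1·(-15) = -4 - (-15) = 11; sum of minors = -7.
det A = 2·((-2)·0 - (-5)·(-3)) - 1·((-15)·0 - (-5)·3) + 1·((-15)·(-3) - (-2)·3) = 2·(-15) - 1·15 + 1·51 = 6.
So p(s) = det(sI - A) = s^3 - 7s - 6.
Rational-root test: any integer root divides -6. Testing small divisors, s = -1 works: p(-1) = -1 + 0 + 7 + (-6) = 0, so (s + 1) is a factor.
Dividing, p(s) = (s + 1)(s^2 - s - 6).
Factor s^2 - s - 6: two numbers with sum 1 and product -6 are 3 and -2, so s^2 - s - 6 = (s - 3)(s + 2).
Hence p(s) = (s - 3) (s + 1) (s + 2), with roots -2, -1, 3.
At least one eigenvalue has non-negative real part, so the system is not asymptotically stable.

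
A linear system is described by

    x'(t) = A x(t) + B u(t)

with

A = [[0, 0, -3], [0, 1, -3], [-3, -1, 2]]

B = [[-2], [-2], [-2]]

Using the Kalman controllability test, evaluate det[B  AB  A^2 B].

-24

AB = [[6], [4], [4]]
A^2B = [[-12], [-8], [-14]]
Controllability matrix C = [B  AB  A^2B] = [[-2, 6, -12], [-2, 4, -8], [-2, 4, -14]]
Expanding along the first row, det(C) = (-2)·(4·(-14) - (-8)·4) - 6·((-2)·(-14) - (-8)·(-2)) + (-12)·((-2)·4 - 4·(-2)) = (-2)·(-24) - 6·12 + (-12)·0 = -24
Since det(C) ≠ 0, rank(C) = 3 and the system is completely controllable.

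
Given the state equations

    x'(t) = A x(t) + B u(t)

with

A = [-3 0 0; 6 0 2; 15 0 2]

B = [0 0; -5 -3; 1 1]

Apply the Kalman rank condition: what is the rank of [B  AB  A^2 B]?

2

AB = [[0, 0], [2, 2], [2, 2]]
A^2B = [[0, 0], [4, 4], [4, 4]]
Controllability matrix C = [B  AB  A^2B] = [[0, 0, 0, 0, 0, 0], [-5, -3, 2, 2, 4, 4], [1, 1, 2, 2, 4, 4]]
Row 1 of C is identically zero, so rank(C) ≤ 2.
The 2×2 minor from rows 2, 3, columns 1, 2 is (-5)·1 - (-3)·1 = -5 - (-3) = -2 ≠ 0, so rank(C) = 2.
rank(C) = 2 < n = 3, so the pair (A, B) is not completely controllable.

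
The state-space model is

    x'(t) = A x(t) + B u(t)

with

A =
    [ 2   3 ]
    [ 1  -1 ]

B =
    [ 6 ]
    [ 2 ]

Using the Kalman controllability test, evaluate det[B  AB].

-12

AB = [[18], [4]]
Controllability matrix C = [B  AB] = [[6, 18], [2, 4]]
det(C) = 6·4 - 18·2 = 24 - 36 = -12
Since det(C) ≠ 0, rank(C) = 2 and the system is completely controllable.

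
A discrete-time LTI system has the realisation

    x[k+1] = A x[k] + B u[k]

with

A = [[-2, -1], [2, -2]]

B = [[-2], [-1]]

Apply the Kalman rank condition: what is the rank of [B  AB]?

2

AB = [[5], [-2]]
Controllability matrix C = [B  AB] = [[-2, 5], [-1, -2]]
det(C) = (-2)·(-2) - 5·(-1) = 4 - (-5) = 9 ≠ 0, so rank(C) = 2.
rank(C) = 2 = n, so the pair (A, B) is completely controllable.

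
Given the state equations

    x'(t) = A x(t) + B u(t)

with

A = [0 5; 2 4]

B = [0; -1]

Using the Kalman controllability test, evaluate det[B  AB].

-5

AB = [[-5], [-4]]
Controllability matrix C = [B  AB] = [[0, -5], [-1, -4]]
det(C) = 0·(-4) - (-5)·(-1) = 0 - 5 = -5
Since det(C) ≠ 0, rank(C) = 2 and the system is completely controllable.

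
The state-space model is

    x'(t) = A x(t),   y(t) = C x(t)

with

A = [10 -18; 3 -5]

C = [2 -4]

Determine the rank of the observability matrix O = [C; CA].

1

CA = [[8, -16]]
Observability matrix O = [C; CA] = [[2, -4], [8, -16]]
Every row of O is a scalar multiple of row 1 = [2, -4] (multipliers 1, 4), so the rows span a one-dimensional space.
O ≠ 0, hence rank(O) = 1.
rank(O) = 1 < n = 2, so the pair (A, C) is not completely observable.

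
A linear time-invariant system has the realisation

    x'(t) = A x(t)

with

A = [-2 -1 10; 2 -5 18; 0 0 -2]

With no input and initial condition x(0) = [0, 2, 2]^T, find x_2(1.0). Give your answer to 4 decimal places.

2.1882

det(sI - A) = s^3 - (tr A)s^2 + (M11 + M22 + M33)s - det A, where Mii is the 2×2 principal minor of A obtained by deleting row i and column i.
tr A = (-2) + (-5) + (-2) = -9; M11 = (-5)·(-2) - 18·0 = 10 - 0 = 10; M22 = (-2)·(-2) - 10·0 = 4 - 0 = 4; M33 = (-2)·(-5) - (-1)·2 = 10 - (-2) = 12; sum of minors = 26.
det A = (-2)·((-5)·(-2) - 18·0) - (-1)·(2·(-2) - 18·0) + 10·(2·0 - (-5)·0) = (-2)·10 - (-1)·(-4) + 10·0 = -24.
So p(s) = det(sI - A) = s^3 + 9s^2 + 26s + 24.
Rational-root test: any integer root divides 24. Testing small divisors, s = -2 works: p(-2) = -8 + 36 + (-52) + 24 = 0, so (s + 2) is a factor.
Dividing, p(s) = (s + 2)(s^2 + 7s + 12).
Factor s^2 + 7s + 12: two numbers with sum -7 and product 12 are -3 and -4, so s^2 + 7s + 12 = (s + 3)(s + 4).
Hence p(s) = (s + 2) (s + 3) (s + 4), with roots -4, -3, -2.
The eigenvalues -4, -3, -2 are distinct and real, so A is diagonalisable and x(t) = e^{At} x(0) = V diag(e^{λ_i t}) V^{-1} x(0), where the columns of V are the eigenvectors.
λ = -4: A - (-4)I = [[2, -1, 10], [2, -1, 18], [0, 0, 2]]. v must be orthogonal to every row; (row 1) × (row 2) = [-8, -16, 0], so take v_1 = [1, 2, 0]^T.
λ = -3: A - (-3)I = [[1, -1, 10], [2, -2, 18], [0, 0, 1]]. v must be orthogonal to every row; (row 1) × (row 2) = [2, 2, 0], so take v_2 = [-1, -1, 0]^T.
λ = -2: A - (-2)I = [[0, -1, 10], [2, -3, 18], [0, 0, 0]]. v must be orthogonal to every row; (row 1) × (row 2) = [12, 20, 2], so take v_3 = [6, 10, 1]^T.
V = [v_1 v_2 v_3] = [[1, -1, 6], [2, -1, 10], [0, 0, 1]] has det V = 1, so V^{-1} = adj(V)/det V = [[-1, 1, -4], [-2, 1, 2], [0, 0, 1]].
Modal coordinates z(0) = V^{-1} x(0): (-1)·0 + 1·2 + (-4)·2 = -6; (-2)·0 + 1·2 + 2·2 = 6; 0·0 + 0·2 + 1·2 = 2; so z(0) = [-6, 6, 2]^T.
x_2(t) = Σ_i (v_i)_2 · z_i(0) · e^{λ_i t} (row 2 of V times the modal terms).
x_2(1.0) = 2·(-6)·e^{-4·1.0} + (-1)·6·e^{-3·1.0} + 10·2·e^{-2·1.0} = (-12)·0.018316 + (-6)·0.049787 + 20·0.135335 = 2.1882.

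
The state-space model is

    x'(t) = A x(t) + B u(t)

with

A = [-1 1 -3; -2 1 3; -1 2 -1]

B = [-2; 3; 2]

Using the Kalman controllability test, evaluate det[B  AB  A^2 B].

AB = [[-1], [13], [6]]
A^2B = [[-4], [33], [21]]
Controllability matrix C = [B  AB  A^2B] = [[-2, -1, -4], [3, 13, 33], [2, 6, 21]]
Expanding along the first row, det(C) = (-2)·(13·21 - 33·6) - (-1)·(3·21 - 33·2) + (-4)·(3·6 - 13·2) = (-2)·75 - (-1)·(-3) + (-4)·(-8) = -121
Since det(C) ≠ 0, rank(C) = 3 and the system is completely controllable.

-121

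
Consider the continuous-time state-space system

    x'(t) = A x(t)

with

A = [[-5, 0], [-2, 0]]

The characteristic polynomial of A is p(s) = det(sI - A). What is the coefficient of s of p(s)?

5

For a 2×2 matrix, det(sI - A) = s^2 - (tr A)s + det A.
tr A = -5, det A = 0.
So p(s) = s^2 + 5s.
The coefficient of s is 5.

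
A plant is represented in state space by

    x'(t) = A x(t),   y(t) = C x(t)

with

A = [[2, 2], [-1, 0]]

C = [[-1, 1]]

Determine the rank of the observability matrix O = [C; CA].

CA = [[-3, -2]]
Observability matrix O = [C; CA] = [[-1, 1], [-3, -2]]
det(O) = (-1)·(-2) - 1·(-3) = 2 - (-3) = 5 ≠ 0, so rank(O) = 2.
rank(O) = 2 = n, so the pair (A, C) is completely observable.

2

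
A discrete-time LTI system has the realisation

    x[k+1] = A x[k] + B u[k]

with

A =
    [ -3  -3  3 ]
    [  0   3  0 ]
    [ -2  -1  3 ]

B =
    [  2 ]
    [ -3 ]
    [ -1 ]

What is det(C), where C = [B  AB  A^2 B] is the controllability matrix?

-117

AB = [[0], [-9], [-4]]
A^2B = [[15], [-27], [-3]]
Controllability matrix C = [B  AB  A^2B] = [[2, 0, 15], [-3, -9, -27], [-1, -4, -3]]
Expanding along the first row, det(C) = 2·((-9)·(-3) - (-27)·(-4)) - 0·((-3)·(-3) - (-27)·(-1)) + 15·((-3)·(-4) - (-9)·(-1)) = 2·(-81) - 0·(-18) + 15·3 = -117
Since det(C) ≠ 0, rank(C) = 3 and the system is completely controllable.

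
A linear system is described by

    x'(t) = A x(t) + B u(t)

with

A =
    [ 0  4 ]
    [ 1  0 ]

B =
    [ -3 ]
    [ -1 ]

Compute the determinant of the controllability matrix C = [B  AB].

5

AB = [[-4], [-3]]
Controllability matrix C = [B  AB] = [[-3, -4], [-1, -3]]
det(C) = (-3)·(-3) - (-4)·(-1) = 9 - 4 = 5
Since det(C) ≠ 0, rank(C) = 2 and the system is completely controllable.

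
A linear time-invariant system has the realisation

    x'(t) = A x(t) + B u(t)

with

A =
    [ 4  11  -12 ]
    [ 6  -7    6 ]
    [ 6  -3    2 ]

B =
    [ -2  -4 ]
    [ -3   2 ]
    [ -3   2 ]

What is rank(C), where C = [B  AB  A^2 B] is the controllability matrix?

2

AB = [[-5, -18], [-9, -26], [-9, -26]]
A^2B = [[-11, -46], [-21, -82], [-21, -82]]
Controllability matrix C = [B  AB  A^2B] = [[-2, -4, -5, -18, -11, -46], [-3, 2, -9, -26, -21, -82], [-3, 2, -9, -26, -21, -82]]
The rows r1, r2, r3 of C are linearly dependent: -r2 + r3 = 0 (check each entry), so rank(C) ≤ 2.
The 2×2 minor from rows 1, 2, columns 1, 2 is (-2)·2 - (-4)·(-3) = -4 - 12 = -16 ≠ 0, so rank(C) = 2.
rank(C) = 2 < n = 3, so the pair (A, B) is not completely controllable.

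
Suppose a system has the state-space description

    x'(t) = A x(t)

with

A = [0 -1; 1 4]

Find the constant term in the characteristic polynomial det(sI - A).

For a 2×2 matrix, det(sI - A) = s^2 - (tr A)s + det A.
tr A = 4, det A = 1.
So p(s) = s^2 - 4s + 1.
The constant term is 1.

1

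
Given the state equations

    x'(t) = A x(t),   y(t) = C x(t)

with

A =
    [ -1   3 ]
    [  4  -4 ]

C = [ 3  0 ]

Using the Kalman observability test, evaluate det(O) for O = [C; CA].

27

CA = [[-3, 9]]
Observability matrix O = [C; CA] = [[3, 0], [-3, 9]]
det(O) = 3·9 - 0·(-3) = 27 - 0 = 27
Since det(O) ≠ 0, rank(O) = 2 and the system is completely observable.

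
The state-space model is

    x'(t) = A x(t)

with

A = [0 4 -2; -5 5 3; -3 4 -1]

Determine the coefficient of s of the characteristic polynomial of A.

Expand det(sI - A) for the 3×3 matrix.
p(s) = s^3 - 4s^2 - 3s + 46.
(Check: constant term = det(-A) = (-1)^3 det A = 46; coefficient of s^2 = -tr A = -4.)
The coefficient of s is -3.

-3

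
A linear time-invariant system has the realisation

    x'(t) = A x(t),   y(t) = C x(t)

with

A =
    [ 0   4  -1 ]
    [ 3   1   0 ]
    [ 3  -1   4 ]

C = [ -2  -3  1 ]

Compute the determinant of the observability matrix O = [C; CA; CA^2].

CA = [[-6, -12, 6]]
CA^2 = [[-18, -42, 30]]
Observability matrix O = [C; CA; CA^2] = [[-2, -3, 1], [-6, -12, 6], [-18, -42, 30]]
Expanding along the first row, det(O) = (-2)·((-12)·30 - 6·(-42)) - (-3)·((-6)·30 - 6·(-18)) + 1·((-6)·(-42) - (-12)·(-18)) = (-2)·(-108) - (-3)·(-72) + 1·36 = 36
Since det(O) ≠ 0, rank(O) = 3 and the system is completely observable.

36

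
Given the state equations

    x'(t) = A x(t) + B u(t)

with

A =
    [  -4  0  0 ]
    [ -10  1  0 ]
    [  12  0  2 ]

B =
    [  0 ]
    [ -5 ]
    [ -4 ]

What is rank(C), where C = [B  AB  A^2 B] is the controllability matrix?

2

AB = [[0], [-5], [-8]]
A^2B = [[0], [-5], [-16]]
Controllability matrix C = [B  AB  A^2B] = [[0, 0, 0], [-5, -5, -5], [-4, -8, -16]]
Row 1 of C is identically zero, so rank(C) ≤ 2.
The 2×2 minor from rows 2, 3, columns 1, 2 is (-5)·(-8) - (-5)·(-4) = 40 - 20 = 20 ≠ 0, so rank(C) = 2.
rank(C) = 2 < n = 3, so the pair (A, B) is not completely controllable.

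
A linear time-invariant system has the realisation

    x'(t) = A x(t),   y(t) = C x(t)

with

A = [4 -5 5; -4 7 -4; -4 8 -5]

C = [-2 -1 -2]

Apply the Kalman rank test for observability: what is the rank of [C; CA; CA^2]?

CA = [[4, -13, 4]]
CA^2 = [[52, -79, 52]]
Observability matrix O = [C; CA; CA^2] = [[-2, -1, -2], [4, -13, 4], [52, -79, 52]]
The columns c1, c2, c3 of O are linearly dependent: -c1 + c3 = 0 (check each entry), so rank(O) ≤ 2.
The 2×2 minor from rows 1, 2, columns 1, 2 is (-2)·(-13) - (-1)·4 = 26 - (-4) = 30 ≠ 0, so rank(O) = 2.
rank(O) = 2 < n = 3, so the pair (A, C) is not completely observable.

2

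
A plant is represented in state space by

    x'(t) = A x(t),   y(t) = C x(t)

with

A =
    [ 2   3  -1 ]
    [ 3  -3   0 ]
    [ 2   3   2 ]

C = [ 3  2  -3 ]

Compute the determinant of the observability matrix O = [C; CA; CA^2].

1665

CA = [[6, -6, -9]]
CA^2 = [[-24, 9, -24]]
Observability matrix O = [C; CA; CA^2] = [[3, 2, -3], [6, -6, -9], [-24, 9, -24]]
Expanding along the first row, det(O) = 3·((-6)·(-24) - (-9)·9) - 2·(6·(-24) - (-9)·(-24)) + (-3)·(6·9 - (-6)·(-24)) = 3·225 - 2·(-360) + (-3)·(-90) = 1665
Since det(O) ≠ 0, rank(O) = 3 and the system is completely observable.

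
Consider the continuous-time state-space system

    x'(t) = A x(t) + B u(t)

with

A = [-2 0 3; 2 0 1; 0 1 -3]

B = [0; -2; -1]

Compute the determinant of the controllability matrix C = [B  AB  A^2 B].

-18

AB = [[-3], [-1], [1]]
A^2B = [[9], [-5], [-4]]
Controllability matrix C = [B  AB  A^2B] = [[0, -3, 9], [-2, -1, -5], [-1, 1, -4]]
Expanding along the first row, det(C) = 0·((-1)·(-4) - (-5)·1) - (-3)·((-2)·(-4) - (-5)·(-1)) + 9·((-2)·1 - (-1)·(-1)) = 0·9 - (-3)·3 + 9·(-3) = -18
Since det(C) ≠ 0, rank(C) = 3 and the system is completely controllable.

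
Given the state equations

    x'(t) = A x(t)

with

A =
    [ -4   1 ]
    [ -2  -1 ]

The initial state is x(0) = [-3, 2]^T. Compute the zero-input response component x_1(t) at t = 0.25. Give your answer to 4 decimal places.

det(sI - A) = s^2 - (tr A)s + det A, with tr A = (-4) + (-1) = -5 and det A = (-4)·(-1) - 1·(-2) = 4 - (-2) = 6.
So p(s) = det(sI - A) = s^2 + 5s + 6.
Factor s^2 + 5s + 6: two numbers with sum -5 and product 6 are -2 and -3, so s^2 + 5s + 6 = (s + 2)(s + 3).
Hence p(s) = (s + 2) (s + 3), with roots -3, -2.
The eigenvalues -3, -2 are distinct and real, so A is diagonalisable and x(t) = e^{At} x(0) = V diag(e^{λ_i t}) V^{-1} x(0), where the columns of V are the eigenvectors.
λ = -3: A - (-3)I = [[-1, 1], [-2, 2]]. Row 1 gives (-1)·v1 + 1·v2 = 0, so take v_1 = [1, 1]^T.
λ = -2: A - (-2)I = [[-2, 1], [-2, 1]]. Row 1 gives (-2)·v1 + 1·v2 = 0, so take v_2 = [-1, -2]^T.
V = [v_1 v_2] = [[1, -1], [1, -2]] has det V = -1, so V^{-1} = adj(V)/det V = [[2, -1], [1, -1]].
Modal coordinates z(0) = V^{-1} x(0): 2·(-3) + (-1)·2 = -8; 1·(-3) + (-1)·2 = -5; so z(0) = [-8, -5]^T.
x_1(t) = Σ_i (v_i)_1 · z_i(0) · e^{λ_i t} (row 1 of V times the modal terms).
x_1(0.25) = 1·(-8)·e^{-3·0.25} + (-1)·(-5)·e^{-2·0.25} = (-8)·0.472367 + 5·0.606531 = -0.7463.

-0.7463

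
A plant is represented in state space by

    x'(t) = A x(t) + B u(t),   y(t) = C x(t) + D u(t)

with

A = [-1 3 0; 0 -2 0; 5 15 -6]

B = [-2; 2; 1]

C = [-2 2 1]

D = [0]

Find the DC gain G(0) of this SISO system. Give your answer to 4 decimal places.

G(0) = C(-A)^{-1}B + D = -C A^{-1} B + D.
det A = -12, so A^{-1} = (1/-12)·adj(A) = [[-1, -3/2, 0], [0, -1/2, 0], [-5/6, -5/2, -1/6]]
A^{-1} B = [-1, -1, -7/2]^T
C A^{-1} B = -7/2
G(0) = D - C A^{-1} B = 0 - (-7/2) = 7/2 ≈ 3.5000

3.5000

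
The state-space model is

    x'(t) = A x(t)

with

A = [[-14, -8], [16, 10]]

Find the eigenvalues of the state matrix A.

det(sI - A) = s^2 - (tr A)s + det A, with tr A = (-14) + 10 = -4 and det A = (-14)·10 - (-8)·16 = -140 - (-128) = -12.
So p(s) = det(sI - A) = s^2 + 4s - 12.
Factor s^2 + 4s - 12: two numbers with sum -4 and product -12 are 2 and -6, so s^2 + 4s - 12 = (s - 2)(s + 6).
Hence p(s) = (s - 2) (s + 6), with roots -6, 2.
At least one eigenvalue has non-negative real part, so the system is not asymptotically stable.

-6, 2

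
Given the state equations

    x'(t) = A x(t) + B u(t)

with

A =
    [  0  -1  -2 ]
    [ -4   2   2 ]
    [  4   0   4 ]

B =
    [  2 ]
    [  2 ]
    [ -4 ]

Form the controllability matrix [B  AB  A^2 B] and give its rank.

AB = [[6], [-12], [-8]]
A^2B = [[28], [-64], [-8]]
Controllability matrix C = [B  AB  A^2B] = [[2, 6, 28], [2, -12, -64], [-4, -8, -8]]
det(C) = 2·((-12)·(-8) - (-64)·(-8)) - 6·(2·(-8) - (-64)·(-4)) + 28·(2·(-8) - (-12)·(-4)) = 2·(-416) - 6·(-272) + 28·(-64) = -992 ≠ 0, so rank(C) = 3.
rank(C) = 3 = n, so the pair (A, B) is completely controllable.

3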